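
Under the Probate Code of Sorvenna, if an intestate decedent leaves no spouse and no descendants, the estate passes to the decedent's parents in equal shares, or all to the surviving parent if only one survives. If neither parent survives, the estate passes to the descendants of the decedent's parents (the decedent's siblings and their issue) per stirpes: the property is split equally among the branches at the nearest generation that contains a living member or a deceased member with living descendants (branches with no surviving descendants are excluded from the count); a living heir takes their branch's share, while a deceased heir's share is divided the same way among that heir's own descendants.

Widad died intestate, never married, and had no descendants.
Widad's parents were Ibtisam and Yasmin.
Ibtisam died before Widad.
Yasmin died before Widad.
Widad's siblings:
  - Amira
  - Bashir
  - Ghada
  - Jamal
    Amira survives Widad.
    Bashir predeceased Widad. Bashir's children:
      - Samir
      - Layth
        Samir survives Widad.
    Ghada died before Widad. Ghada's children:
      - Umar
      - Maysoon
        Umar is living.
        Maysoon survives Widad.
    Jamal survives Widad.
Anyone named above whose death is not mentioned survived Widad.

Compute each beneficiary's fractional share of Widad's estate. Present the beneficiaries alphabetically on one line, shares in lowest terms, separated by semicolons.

Neither parent survives and there are no descendants, so the estate passes to Widad's siblings and their issue per stirpes.
The estate is divided into 4 equal shares of 1/4 among Amira, Bashir, Ghada, Jamal.
Amira is living and takes 1/4.
Bashir predeceased; the 1/4 allotted to Bashir's branch passes to Bashir's issue by representation.
The 1/4 is divided into 2 equal shares of 1/8 among Samir, Layth.
Samir is living and takes 1/8.
Layth is living and takes 1/8.
Ghada predeceased; the 1/4 allotted to Ghada's branch passes to Ghada's issue by representation.
The 1/4 is divided into 2 equal shares of 1/8 among Umar, Maysoon.
Umar is living and takes 1/8.
Maysoon is living and takes 1/8.
Jamal is living and takes 1/4.

Amira 1/4; Jamal 1/4; Layth 1/8; Maysoon 1/8; Samir 1/8; Umar 1/8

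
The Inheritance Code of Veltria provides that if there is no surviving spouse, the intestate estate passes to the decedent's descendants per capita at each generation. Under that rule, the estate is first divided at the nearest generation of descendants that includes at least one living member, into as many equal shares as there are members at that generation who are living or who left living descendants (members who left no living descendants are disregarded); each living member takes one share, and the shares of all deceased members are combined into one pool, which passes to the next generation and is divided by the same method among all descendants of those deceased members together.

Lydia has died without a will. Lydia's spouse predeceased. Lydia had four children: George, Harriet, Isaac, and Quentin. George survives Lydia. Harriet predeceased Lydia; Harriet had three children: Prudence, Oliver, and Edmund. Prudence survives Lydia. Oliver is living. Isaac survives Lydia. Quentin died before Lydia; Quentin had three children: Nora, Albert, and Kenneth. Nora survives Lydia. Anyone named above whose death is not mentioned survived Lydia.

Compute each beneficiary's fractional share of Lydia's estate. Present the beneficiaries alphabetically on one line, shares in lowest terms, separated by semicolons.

There is no surviving spouse, so the entire estate passes to Lydia's descendants per capita at each generation.
At generation 1 (George, Harriet, Isaac, Quentin) there are 4 shares of (1)/4 = 1/4 each.
Living: George and Isaac — each takes 1/4.
Deceased: Harriet and Quentin. Their combined 1/2 is pooled and carried to generation 2.
At generation 2 (Prudence, Oliver, Edmund, Nora, Albert, Kenneth) there are 6 shares of (1/2)/6 = 1/12 each.
Living: Prudence, Oliver, Edmund, Nora, Albert, and Kenneth — each takes 1/12.

Albert 1/12; Edmund 1/12; George 1/4; Isaac 1/4; Kenneth 1/12; Nora 1/12; Oliver 1/12; Prudence 1/12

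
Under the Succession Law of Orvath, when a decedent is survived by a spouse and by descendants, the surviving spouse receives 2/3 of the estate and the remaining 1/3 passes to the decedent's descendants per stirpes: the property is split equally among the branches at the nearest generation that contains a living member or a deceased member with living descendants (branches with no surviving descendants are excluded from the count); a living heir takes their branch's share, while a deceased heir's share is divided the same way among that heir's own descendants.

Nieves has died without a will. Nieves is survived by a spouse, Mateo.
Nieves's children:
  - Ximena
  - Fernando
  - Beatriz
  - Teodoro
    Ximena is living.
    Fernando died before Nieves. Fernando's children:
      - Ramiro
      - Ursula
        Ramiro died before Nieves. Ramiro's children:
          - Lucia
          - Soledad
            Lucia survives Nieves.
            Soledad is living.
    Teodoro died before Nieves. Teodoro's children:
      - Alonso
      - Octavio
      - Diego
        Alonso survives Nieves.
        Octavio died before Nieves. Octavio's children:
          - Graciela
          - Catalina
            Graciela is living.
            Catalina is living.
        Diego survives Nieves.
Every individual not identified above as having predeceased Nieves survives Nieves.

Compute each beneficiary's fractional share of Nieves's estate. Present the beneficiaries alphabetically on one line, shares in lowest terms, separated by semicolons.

Mateo, as surviving spouse, takes 2/3.
The remaining 1/3 passes to Nieves's descendants per stirpes.
The 1/3 is divided into 4 equal shares of 1/12 among Ximena, Fernando, Beatriz, Teodoro.
Ximena is living and takes 1/12.
Fernando predeceased; the 1/12 allotted to Fernando's branch passes to Fernando's issue by representation.
The 1/12 is divided into 2 equal shares of 1/24 among Ramiro, Ursula.
Ramiro predeceased; the 1/24 allotted to Ramiro's branch passes to Ramiro's issue by representation.
The 1/24 is divided into 2 equal shares of 1/48 among Lucia, Soledad.
Lucia is living and takes 1/48.
Soledad is living and takes 1/48.
Ursula is living and takes 1/24.
Beatriz is living and takes 1/12.
Teodoro predeceased; the 1/12 allotted to Teodoro's branch passes to Teodoro's issue by representation.
The 1/12 is divided into 3 equal shares of 1/36 among Alonso, Octavio, Diego.
Alonso is living and takes 1/36.
Octavio predeceased; the 1/36 allotted to Octavio's branch passes to Octavio's issue by representation.
The 1/36 is divided into 2 equal shares of 1/72 among Graciela, Catalina.
Graciela is living and takes 1/72.
Catalina is living and takes 1/72.
Diego is living and takes 1/36.

Alonso 1/36; Beatriz 1/12; Catalina 1/72; Diego 1/36; Graciela 1/72; Lucia 1/48; Mateo 2/3; Soledad 1/48; Ursula 1/24; Ximena 1/12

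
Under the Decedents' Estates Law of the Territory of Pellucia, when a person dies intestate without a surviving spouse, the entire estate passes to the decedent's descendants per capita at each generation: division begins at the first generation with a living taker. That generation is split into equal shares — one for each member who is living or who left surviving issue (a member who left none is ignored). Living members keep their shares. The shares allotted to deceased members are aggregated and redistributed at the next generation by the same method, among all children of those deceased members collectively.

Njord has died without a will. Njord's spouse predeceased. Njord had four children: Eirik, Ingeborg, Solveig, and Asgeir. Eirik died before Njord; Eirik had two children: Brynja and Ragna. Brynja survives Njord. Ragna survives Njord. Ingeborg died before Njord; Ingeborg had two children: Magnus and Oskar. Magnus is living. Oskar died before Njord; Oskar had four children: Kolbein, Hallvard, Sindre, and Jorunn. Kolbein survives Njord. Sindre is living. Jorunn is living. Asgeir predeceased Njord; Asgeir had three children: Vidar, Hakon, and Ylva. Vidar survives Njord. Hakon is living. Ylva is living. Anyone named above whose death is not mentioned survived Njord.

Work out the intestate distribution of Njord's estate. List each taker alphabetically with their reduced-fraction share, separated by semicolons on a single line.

There is no surviving spouse, so the entire estate passes to Njord's descendants per capita at each generation.
At generation 1 (Eirik, Ingeborg, Solveig, Asgeir) there are 4 shares of (1)/4 = 1/4 each.
Living: Solveig — each takes 1/4.
Deceased: Eirik, Ingeborg, and Asgeir. Their combined 3/4 is pooled and carried to generation 2.
At generation 2 (Brynja, Ragna, Magnus, Oskar, Vidar, Hakon, Ylva) there are 7 shares of (3/4)/7 = 3/28 each.
Living: Brynja, Ragna, Magnus, Vidar, Hakon, and Ylva — each takes 3/28.
Deceased: Oskar. That 3/28 share is carried to generation 3.
At generation 3 (Kolbein, Hallvard, Sindre, Jorunn) there are 4 shares of (3/28)/4 = 3/112 each.
Living: Kolbein, Hallvard, Sindre, and Jorunn — each takes 3/112.

Brynja 3/28; Hakon 3/28; Hallvard 3/112; Jorunn 3/112; Kolbein 3/112; Magnus 3/28; Ragna 3/28; Sindre 3/112; Solveig 1/4; Vidar 3/28; Ylva 3/28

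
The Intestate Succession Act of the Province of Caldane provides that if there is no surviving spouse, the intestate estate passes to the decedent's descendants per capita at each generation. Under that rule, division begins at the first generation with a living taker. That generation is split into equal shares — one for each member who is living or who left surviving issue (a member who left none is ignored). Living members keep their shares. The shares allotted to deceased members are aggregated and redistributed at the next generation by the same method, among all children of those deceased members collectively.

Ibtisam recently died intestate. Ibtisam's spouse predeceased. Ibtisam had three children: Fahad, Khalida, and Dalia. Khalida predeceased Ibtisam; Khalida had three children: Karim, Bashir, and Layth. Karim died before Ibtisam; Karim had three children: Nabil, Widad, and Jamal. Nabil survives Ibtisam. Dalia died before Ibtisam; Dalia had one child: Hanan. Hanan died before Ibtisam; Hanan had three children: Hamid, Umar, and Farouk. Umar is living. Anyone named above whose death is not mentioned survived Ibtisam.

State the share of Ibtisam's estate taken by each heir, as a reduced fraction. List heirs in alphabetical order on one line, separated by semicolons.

Bashir 1/6; Fahad 1/3; Farouk 1/18; Hamid 1/18; Jamal 1/18; Layth 1/6; Nabil 1/18; Umar 1/18; Widad 1/18

There is no surviving spouse, so the entire estate passes to Ibtisam's descendants per capita at each generation.
At generation 1 (Fahad, Khalida, Dalia) there are 3 shares of (1)/3 = 1/3 each.
Living: Fahad — each takes 1/3.
Deceased: Khalida and Dalia. Their combined 2/3 is pooled and carried to generation 2.
At generation 2 (Karim, Bashir, Layth, Hanan) there are 4 shares of (2/3)/4 = 1/6 each.
Living: Bashir and Layth — each takes 1/6.
Deceased: Karim and Hanan. Their combined 1/3 is pooled and carried to generation 3.
At generation 3 (Nabil, Widad, Jamal, Hamid, Umar, Farouk) there are 6 shares of (1/3)/6 = 1/18 each.
Living: Nabil, Widad, Jamal, Hamid, Umar, and Farouk — each takes 1/18.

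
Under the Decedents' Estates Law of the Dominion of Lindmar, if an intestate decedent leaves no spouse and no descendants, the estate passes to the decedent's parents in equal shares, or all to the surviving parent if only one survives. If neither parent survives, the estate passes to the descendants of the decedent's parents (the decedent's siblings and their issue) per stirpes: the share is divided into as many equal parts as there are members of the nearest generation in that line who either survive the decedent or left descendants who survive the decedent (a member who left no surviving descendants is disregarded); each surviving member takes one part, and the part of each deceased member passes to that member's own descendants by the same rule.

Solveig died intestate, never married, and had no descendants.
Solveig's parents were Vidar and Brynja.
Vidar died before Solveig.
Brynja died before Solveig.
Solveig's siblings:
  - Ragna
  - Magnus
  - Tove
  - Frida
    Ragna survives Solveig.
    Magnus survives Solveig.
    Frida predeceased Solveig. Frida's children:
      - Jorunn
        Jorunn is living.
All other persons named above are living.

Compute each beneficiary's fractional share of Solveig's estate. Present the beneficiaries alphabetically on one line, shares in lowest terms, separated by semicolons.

Neither parent survives and there are no descendants, so the estate passes to Solveig's siblings and their issue per stirpes.
The estate is divided into 4 equal shares of 1/4 among Ragna, Magnus, Tove, Frida.
Ragna is living and takes 1/4.
Magnus is living and takes 1/4.
Tove is living and takes 1/4.
Frida predeceased; the 1/4 allotted to Frida's branch passes to Frida's issue by representation.
Jorunn is the sole taker at this level and receives the full 1/4.

Jorunn 1/4; Magnus 1/4; Ragna 1/4; Tove 1/4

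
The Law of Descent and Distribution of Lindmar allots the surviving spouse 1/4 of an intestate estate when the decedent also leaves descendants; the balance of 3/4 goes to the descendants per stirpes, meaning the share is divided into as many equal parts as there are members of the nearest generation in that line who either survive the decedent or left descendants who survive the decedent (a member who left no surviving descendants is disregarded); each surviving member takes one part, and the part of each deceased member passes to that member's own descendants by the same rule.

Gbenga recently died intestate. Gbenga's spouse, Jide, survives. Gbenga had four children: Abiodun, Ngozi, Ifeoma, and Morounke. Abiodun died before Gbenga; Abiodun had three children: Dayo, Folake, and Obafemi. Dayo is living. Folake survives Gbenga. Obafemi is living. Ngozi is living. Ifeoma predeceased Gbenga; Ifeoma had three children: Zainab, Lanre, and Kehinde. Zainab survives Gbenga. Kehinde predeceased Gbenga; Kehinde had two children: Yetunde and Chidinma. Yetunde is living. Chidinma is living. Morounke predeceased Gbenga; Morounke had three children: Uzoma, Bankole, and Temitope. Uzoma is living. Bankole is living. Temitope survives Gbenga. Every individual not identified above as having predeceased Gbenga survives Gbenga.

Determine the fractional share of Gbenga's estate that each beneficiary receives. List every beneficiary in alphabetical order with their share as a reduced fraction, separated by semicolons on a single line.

Bankole 1/16; Chidinma 1/32; Dayo 1/16; Folake 1/16; Jide 1/4; Lanre 1/16; Ngozi 3/16; Obafemi 1/16; Temitope 1/16; Uzoma 1/16; Yetunde 1/32; Zainab 1/16

Jide, as surviving spouse, takes 1/4.
The remaining 3/4 passes to Gbenga's descendants per stirpes.
The 3/4 is divided into 4 equal shares of 3/16 among Abiodun, Ngozi, Ifeoma, Morounke.
Abiodun predeceased; the 3/16 allotted to Abiodun's branch passes to Abiodun's issue by representation.
The 3/16 is divided into 3 equal shares of 1/16 among Dayo, Folake, Obafemi.
Dayo is living and takes 1/16.
Folake is living and takes 1/16.
Obafemi is living and takes 1/16.
Ngozi is living and takes 3/16.
Ifeoma predeceased; the 3/16 allotted to Ifeoma's branch passes to Ifeoma's issue by representation.
The 3/16 is divided into 3 equal shares of 1/16 among Zainab, Lanre, Kehinde.
Zainab is living and takes 1/16.
Lanre is living and takes 1/16.
Kehinde predeceased; the 1/16 allotted to Kehinde's branch passes to Kehinde's issue by representation.
The 1/16 is divided into 2 equal shares of 1/32 among Yetunde, Chidinma.
Yetunde is living and takes 1/32.
Chidinma is living and takes 1/32.
Morounke predeceased; the 3/16 allotted to Morounke's branch passes to Morounke's issue by representation.
The 3/16 is divided into 3 equal shares of 1/16 among Uzoma, Bankole, Temitope.
Uzoma is living and takes 1/16.
Bankole is living and takes 1/16.
Temitope is living and takes 1/16.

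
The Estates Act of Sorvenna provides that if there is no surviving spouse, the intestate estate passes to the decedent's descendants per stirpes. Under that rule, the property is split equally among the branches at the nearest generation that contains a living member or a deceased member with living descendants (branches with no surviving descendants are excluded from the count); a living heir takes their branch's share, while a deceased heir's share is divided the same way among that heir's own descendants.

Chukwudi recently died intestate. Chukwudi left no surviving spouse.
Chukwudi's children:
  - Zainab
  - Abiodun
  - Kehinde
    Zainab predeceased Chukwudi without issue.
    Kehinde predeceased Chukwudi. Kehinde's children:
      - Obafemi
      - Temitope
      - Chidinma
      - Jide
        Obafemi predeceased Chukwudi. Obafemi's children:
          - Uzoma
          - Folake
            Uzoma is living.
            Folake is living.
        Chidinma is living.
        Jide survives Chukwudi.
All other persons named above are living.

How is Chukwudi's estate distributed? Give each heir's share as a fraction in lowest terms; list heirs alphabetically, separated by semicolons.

Abiodun 1/2; Chidinma 1/8; Folake 1/16; Jide 1/8; Temitope 1/8; Uzoma 1/16

There is no surviving spouse, so the entire estate passes to Chukwudi's descendants per stirpes.
Zainab left no surviving issue, so that branch lapses and is disregarded.
The estate is divided into 2 equal shares of 1/2 among Abiodun, Kehinde.
Abiodun is living and takes 1/2.
Kehinde predeceased; the 1/2 allotted to Kehinde's branch passes to Kehinde's issue by representation.
The 1/2 is divided into 4 equal shares of 1/8 among Obafemi, Temitope, Chidinma, Jide.
Obafemi predeceased; the 1/8 allotted to Obafemi's branch passes to Obafemi's issue by representation.
The 1/8 is divided into 2 equal shares of 1/16 among Uzoma, Folake.
Uzoma is living and takes 1/16.
Folake is living and takes 1/16.
Temitope is living and takes 1/8.
Chidinma is living and takes 1/8.
Jide is living and takes 1/8.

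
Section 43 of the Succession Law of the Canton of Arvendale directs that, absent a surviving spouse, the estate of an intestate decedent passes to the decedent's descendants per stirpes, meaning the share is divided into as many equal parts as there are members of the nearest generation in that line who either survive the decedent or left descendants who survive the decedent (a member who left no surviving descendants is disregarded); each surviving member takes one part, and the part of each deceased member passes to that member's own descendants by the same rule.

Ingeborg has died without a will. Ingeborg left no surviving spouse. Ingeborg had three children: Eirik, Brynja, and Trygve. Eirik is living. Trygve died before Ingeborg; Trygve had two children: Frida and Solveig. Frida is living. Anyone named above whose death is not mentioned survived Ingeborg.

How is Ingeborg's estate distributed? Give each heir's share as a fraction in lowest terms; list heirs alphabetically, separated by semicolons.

Brynja 1/3; Eirik 1/3; Frida 1/6; Solveig 1/6

There is no surviving spouse, so the entire estate passes to Ingeborg's descendants per stirpes.
The estate is divided into 3 equal shares of 1/3 among Eirik, Brynja, Trygve.
Eirik is living and takes 1/3.
Brynja is living and takes 1/3.
Trygve predeceased; the 1/3 allotted to Trygve's branch passes to Trygve's issue by representation.
The 1/3 is divided into 2 equal shares of 1/6 among Frida, Solveig.
Frida is living and takes 1/6.
Solveig is living and takes 1/6.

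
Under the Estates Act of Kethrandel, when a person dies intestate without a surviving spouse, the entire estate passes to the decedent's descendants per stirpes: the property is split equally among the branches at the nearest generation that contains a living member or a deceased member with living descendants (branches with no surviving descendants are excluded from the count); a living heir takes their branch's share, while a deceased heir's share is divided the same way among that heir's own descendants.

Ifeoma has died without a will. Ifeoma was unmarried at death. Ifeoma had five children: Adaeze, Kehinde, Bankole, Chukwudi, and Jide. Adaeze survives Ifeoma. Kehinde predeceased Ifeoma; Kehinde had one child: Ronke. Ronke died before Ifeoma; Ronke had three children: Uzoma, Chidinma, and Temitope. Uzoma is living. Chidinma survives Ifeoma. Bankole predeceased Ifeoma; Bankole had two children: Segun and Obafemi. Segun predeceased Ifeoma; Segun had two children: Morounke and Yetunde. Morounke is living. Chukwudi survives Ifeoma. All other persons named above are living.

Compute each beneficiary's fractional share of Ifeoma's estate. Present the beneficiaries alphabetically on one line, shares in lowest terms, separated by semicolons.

There is no surviving spouse, so the entire estate passes to Ifeoma's descendants per stirpes.
The estate is divided into 5 equal shares of 1/5 among Adaeze, Kehinde, Bankole, Chukwudi, Jide.
Adaeze is living and takes 1/5.
Kehinde predeceased; the 1/5 allotted to Kehinde's branch passes to Kehinde's issue by representation.
Ronke's line is the sole branch at this level, so the full 1/5 passes to Ronke's issue by representation.
The 1/5 is divided into 3 equal shares of 1/15 among Uzoma, Chidinma, Temitope.
Uzoma is living and takes 1/15.
Chidinma is living and takes 1/15.
Temitope is living and takes 1/15.
Bankole predeceased; the 1/5 allotted to Bankole's branch passes to Bankole's issue by representation.
The 1/5 is divided into 2 equal shares of 1/10 among Segun, Obafemi.
Segun predeceased; the 1/10 allotted to Segun's branch passes to Segun's issue by representation.
The 1/10 is divided into 2 equal shares of 1/20 among Morounke, Yetunde.
Morounke is living and takes 1/20.
Yetunde is living and takes 1/20.
Obafemi is living and takes 1/10.
Chukwudi is living and takes 1/5.
Jide is living and takes 1/5.

Adaeze 1/5; Chidinma 1/15; Chukwudi 1/5; Jide 1/5; Morounke 1/20; Obafemi 1/10; Temitope 1/15; Uzoma 1/15; Yetunde 1/20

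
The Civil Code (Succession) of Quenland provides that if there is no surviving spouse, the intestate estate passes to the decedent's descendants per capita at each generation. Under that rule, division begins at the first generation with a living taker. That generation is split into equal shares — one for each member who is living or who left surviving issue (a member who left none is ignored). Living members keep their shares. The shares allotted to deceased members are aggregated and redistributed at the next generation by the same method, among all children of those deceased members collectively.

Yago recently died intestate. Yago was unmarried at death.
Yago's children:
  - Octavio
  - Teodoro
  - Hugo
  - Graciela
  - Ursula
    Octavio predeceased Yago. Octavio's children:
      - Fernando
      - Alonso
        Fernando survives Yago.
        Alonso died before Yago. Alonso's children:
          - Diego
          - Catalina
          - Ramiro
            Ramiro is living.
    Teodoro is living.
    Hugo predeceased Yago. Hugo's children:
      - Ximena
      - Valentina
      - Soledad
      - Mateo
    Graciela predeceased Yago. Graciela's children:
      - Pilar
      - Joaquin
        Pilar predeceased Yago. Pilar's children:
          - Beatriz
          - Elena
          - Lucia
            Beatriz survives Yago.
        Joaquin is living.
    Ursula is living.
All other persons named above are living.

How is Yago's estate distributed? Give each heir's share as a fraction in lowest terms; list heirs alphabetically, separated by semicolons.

There is no surviving spouse, so the entire estate passes to Yago's descendants per capita at each generation.
At generation 1 (Octavio, Teodoro, Hugo, Graciela, Ursula) there are 5 shares of (1)/5 = 1/5 each.
Living: Teodoro and Ursula — each takes 1/5.
Deceased: Octavio, Hugo, and Graciela. Their combined 3/5 is pooled and carried to generation 2.
At generation 2 (Fernando, Alonso, Ximena, Valentina, Soledad, Mateo, Pilar, Joaquin) there are 8 shares of (3/5)/8 = 3/40 each.
Living: Fernando, Ximena, Valentina, Soledad, Mateo, and Joaquin — each takes 3/40.
Deceased: Alonso and Pilar. Their combined 3/20 is pooled and carried to generation 3.
At generation 3 (Diego, Catalina, Ramiro, Beatriz, Elena, Lucia) there are 6 shares of (3/20)/6 = 1/40 each.
Living: Diego, Catalina, Ramiro, Beatriz, Elena, and Lucia — each takes 1/40.

Beatriz 1/40; Catalina 1/40; Diego 1/40; Elena 1/40; Fernando 3/40; Joaquin 3/40; Lucia 1/40; Mateo 3/40; Ramiro 1/40; Soledad 3/40; Teodoro 1/5; Ursula 1/5; Valentina 3/40; Ximena 3/40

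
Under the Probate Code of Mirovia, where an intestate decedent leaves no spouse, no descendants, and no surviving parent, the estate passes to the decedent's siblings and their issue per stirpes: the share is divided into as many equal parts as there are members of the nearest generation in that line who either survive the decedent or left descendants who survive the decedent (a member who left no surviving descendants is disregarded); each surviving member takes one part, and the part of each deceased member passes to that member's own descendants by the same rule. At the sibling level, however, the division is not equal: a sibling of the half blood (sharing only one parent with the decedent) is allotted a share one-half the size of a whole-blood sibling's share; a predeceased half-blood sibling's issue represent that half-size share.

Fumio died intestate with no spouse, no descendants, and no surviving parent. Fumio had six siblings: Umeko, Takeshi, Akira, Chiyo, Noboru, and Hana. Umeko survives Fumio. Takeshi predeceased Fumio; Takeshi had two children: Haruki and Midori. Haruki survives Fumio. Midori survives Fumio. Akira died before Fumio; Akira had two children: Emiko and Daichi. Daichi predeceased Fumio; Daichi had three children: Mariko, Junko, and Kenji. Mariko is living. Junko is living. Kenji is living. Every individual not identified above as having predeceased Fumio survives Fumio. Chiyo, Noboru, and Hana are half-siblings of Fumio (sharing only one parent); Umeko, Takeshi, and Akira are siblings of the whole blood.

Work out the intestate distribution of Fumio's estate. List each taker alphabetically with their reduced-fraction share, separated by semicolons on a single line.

Chiyo 1/9; Emiko 1/9; Hana 1/9; Haruki 1/9; Junko 1/27; Kenji 1/27; Mariko 1/27; Midori 1/9; Noboru 1/9; Umeko 2/9

No spouse, descendants, or parent survives, so the estate passes to Fumio's siblings per stirpes.
Half-blood siblings count for one-half the weight of whole-blood siblings at the initial division.
Dividing 1 in proportion to weights (total weight 9/2): Umeko (weight 1) → 2/9; Takeshi (weight 1) → 2/9; Akira (weight 1) → 2/9; Chiyo (weight 1/2) → 1/9; Noboru (weight 1/2) → 1/9; Hana (weight 1/2) → 1/9.
Umeko is living and takes 2/9.
Takeshi predeceased; the 2/9 allotted to Takeshi's branch passes to Takeshi's issue by representation.
The 2/9 is divided into 2 equal shares of 1/9 among Haruki, Midori.
Haruki is living and takes 1/9.
Midori is living and takes 1/9.
Akira predeceased; the 2/9 allotted to Akira's branch passes to Akira's issue by representation.
The 2/9 is divided into 2 equal shares of 1/9 among Emiko, Daichi.
Emiko is living and takes 1/9.
Daichi predeceased; the 1/9 allotted to Daichi's branch passes to Daichi's issue by representation.
The 1/9 is divided into 3 equal shares of 1/27 among Mariko, Junko, Kenji.
Mariko is living and takes 1/27.
Junko is living and takes 1/27.
Kenji is living and takes 1/27.
Chiyo is living and takes 1/9.
Noboru is living and takes 1/9.
Hana is living and takes 1/9.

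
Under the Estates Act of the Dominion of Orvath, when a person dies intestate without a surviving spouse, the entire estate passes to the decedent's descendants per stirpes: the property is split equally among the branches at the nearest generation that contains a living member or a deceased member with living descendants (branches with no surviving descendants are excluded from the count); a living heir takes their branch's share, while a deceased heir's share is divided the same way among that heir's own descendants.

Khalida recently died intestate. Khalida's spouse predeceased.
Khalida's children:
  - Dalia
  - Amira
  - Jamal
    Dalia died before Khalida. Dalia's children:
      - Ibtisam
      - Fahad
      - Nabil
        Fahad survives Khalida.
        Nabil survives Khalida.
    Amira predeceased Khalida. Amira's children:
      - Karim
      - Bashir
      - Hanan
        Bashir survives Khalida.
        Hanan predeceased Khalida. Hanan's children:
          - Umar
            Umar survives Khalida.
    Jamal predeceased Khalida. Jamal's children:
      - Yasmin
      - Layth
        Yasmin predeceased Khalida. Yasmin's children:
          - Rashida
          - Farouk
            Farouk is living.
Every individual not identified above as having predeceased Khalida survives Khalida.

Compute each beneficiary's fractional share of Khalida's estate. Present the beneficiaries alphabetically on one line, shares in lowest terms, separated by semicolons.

Bashir 1/9; Fahad 1/9; Farouk 1/12; Ibtisam 1/9; Karim 1/9; Layth 1/6; Nabil 1/9; Rashida 1/12; Umar 1/9

There is no surviving spouse, so the entire estate passes to Khalida's descendants per stirpes.
The estate is divided into 3 equal shares of 1/3 among Dalia, Amira, Jamal.
Dalia predeceased; the 1/3 allotted to Dalia's branch passes to Dalia's issue by representation.
The 1/3 is divided into 3 equal shares of 1/9 among Ibtisam, Fahad, Nabil.
Ibtisam is living and takes 1/9.
Fahad is living and takes 1/9.
Nabil is living and takes 1/9.
Amira predeceased; the 1/3 allotted to Amira's branch passes to Amira's issue by representation.
The 1/3 is divided into 3 equal shares of 1/9 among Karim, Bashir, Hanan.
Karim is living and takes 1/9.
Bashir is living and takes 1/9.
Hanan predeceased; the 1/9 allotted to Hanan's branch passes to Hanan's issue by representation.
Umar is the sole taker at this level and receives the full 1/9.
Jamal predeceased; the 1/3 allotted to Jamal's branch passes to Jamal's issue by representation.
The 1/3 is divided into 2 equal shares of 1/6 among Yasmin, Layth.
Yasmin predeceased; the 1/6 allotted to Yasmin's branch passes to Yasmin's issue by representation.
The 1/6 is divided into 2 equal shares of 1/12 among Rashida, Farouk.
Rashida is living and takes 1/12.
Farouk is living and takes 1/12.
Layth is living and takes 1/6.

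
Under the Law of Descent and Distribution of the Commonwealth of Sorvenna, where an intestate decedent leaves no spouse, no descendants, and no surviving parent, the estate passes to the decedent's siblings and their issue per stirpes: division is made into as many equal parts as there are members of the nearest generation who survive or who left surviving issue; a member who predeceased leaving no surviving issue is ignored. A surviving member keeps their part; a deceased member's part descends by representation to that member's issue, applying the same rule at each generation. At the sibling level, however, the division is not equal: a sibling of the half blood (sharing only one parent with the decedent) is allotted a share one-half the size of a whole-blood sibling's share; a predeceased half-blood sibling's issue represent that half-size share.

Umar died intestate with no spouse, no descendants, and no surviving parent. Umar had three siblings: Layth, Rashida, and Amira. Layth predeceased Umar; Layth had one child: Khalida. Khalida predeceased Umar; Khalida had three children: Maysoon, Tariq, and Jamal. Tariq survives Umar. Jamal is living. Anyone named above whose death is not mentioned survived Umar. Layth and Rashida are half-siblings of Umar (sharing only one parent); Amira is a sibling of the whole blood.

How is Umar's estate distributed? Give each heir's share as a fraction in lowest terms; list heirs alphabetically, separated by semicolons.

Amira 1/2; Jamal 1/12; Maysoon 1/12; Rashida 1/4; Tariq 1/12

No spouse, descendants, or parent survives, so the estate passes to Umar's siblings per stirpes.
Half-blood siblings count for one-half the weight of whole-blood siblings at the initial division.
Dividing 1 in proportion to weights (total weight 2): Layth (weight 1/2) → 1/4; Rashida (weight 1/2) → 1/4; Amira (weight 1) → 1/2.
Layth predeceased; the 1/4 allotted to Layth's branch passes to Layth's issue by representation.
Khalida's line is the sole branch at this level, so the full 1/4 passes to Khalida's issue by representation.
The 1/4 is divided into 3 equal shares of 1/12 among Maysoon, Tariq, Jamal.
Maysoon is living and takes 1/12.
Tariq is living and takes 1/12.
Jamal is living and takes 1/12.
Rashida is living and takes 1/4.
Amira is living and takes 1/2.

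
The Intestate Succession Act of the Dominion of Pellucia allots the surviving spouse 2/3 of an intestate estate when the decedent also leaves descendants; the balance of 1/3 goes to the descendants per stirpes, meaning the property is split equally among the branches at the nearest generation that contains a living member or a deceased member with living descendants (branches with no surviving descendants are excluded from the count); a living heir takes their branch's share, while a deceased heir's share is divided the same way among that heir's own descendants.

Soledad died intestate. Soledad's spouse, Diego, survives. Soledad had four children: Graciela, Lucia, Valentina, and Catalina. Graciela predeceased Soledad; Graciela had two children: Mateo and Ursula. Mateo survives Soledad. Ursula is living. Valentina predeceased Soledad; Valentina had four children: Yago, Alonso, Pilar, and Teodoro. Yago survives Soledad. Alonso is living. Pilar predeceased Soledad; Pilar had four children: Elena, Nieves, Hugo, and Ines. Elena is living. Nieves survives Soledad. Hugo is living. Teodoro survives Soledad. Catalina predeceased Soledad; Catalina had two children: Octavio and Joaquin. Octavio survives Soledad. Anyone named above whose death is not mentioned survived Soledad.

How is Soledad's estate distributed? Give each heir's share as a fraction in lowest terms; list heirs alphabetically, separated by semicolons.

Diego, as surviving spouse, takes 2/3.
The remaining 1/3 passes to Soledad's descendants per stirpes.
The 1/3 is divided into 4 equal shares of 1/12 among Graciela, Lucia, Valentina, Catalina.
Graciela predeceased; the 1/12 allotted to Graciela's branch passes to Graciela's issue by representation.
The 1/12 is divided into 2 equal shares of 1/24 among Mateo, Ursula.
Mateo is living and takes 1/24.
Ursula is living and takes 1/24.
Lucia is living and takes 1/12.
Valentina predeceased; the 1/12 allotted to Valentina's branch passes to Valentina's issue by representation.
The 1/12 is divided into 4 equal shares of 1/48 among Yago, Alonso, Pilar, Teodoro.
Yago is living and takes 1/48.
Alonso is living and takes 1/48.
Pilar predeceased; the 1/48 allotted to Pilar's branch passes to Pilar's issue by representation.
The 1/48 is divided into 4 equal shares of 1/192 among Elena, Nieves, Hugo, Ines.
Elena is living and takes 1/192.
Nieves is living and takes 1/192.
Hugo is living and takes 1/192.
Ines is living and takes 1/192.
Teodoro is living and takes 1/48.
Catalina predeceased; the 1/12 allotted to Catalina's branch passes to Catalina's issue by representation.
The 1/12 is divided into 2 equal shares of 1/24 among Octavio, Joaquin.
Octavio is living and takes 1/24.
Joaquin is living and takes 1/24.

Alonso 1/48; Diego 2/3; Elena 1/192; Hugo 1/192; Ines 1/192; Joaquin 1/24; Lucia 1/12; Mateo 1/24; Nieves 1/192; Octavio 1/24; Teodoro 1/48; Ursula 1/24; Yago 1/48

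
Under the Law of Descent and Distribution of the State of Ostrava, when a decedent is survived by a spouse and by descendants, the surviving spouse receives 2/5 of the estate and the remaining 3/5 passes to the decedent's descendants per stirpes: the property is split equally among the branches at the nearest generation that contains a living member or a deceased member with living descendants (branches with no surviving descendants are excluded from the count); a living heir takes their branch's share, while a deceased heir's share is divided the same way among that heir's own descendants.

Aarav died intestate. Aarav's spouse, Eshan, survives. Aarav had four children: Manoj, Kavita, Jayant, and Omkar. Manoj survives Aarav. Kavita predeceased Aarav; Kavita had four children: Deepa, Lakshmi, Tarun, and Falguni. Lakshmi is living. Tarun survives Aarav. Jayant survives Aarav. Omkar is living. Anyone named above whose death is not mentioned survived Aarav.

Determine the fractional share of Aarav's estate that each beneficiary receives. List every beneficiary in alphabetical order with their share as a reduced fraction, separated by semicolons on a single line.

Eshan, as surviving spouse, takes 2/5.
The remaining 3/5 passes to Aarav's descendants per stirpes.
The 3/5 is divided into 4 equal shares of 3/20 among Manoj, Kavita, Jayant, Omkar.
Manoj is living and takes 3/20.
Kavita predeceased; the 3/20 allotted to Kavita's branch passes to Kavita's issue by representation.
The 3/20 is divided into 4 equal shares of 3/80 among Deepa, Lakshmi, Tarun, Falguni.
Deepa is living and takes 3/80.
Lakshmi is living and takes 3/80.
Tarun is living and takes 3/80.
Falguni is living and takes 3/80.
Jayant is living and takes 3/20.
Omkar is living and takes 3/20.

Deepa 3/80; Eshan 2/5; Falguni 3/80; Jayant 3/20; Lakshmi 3/80; Manoj 3/20; Omkar 3/20; Tarun 3/80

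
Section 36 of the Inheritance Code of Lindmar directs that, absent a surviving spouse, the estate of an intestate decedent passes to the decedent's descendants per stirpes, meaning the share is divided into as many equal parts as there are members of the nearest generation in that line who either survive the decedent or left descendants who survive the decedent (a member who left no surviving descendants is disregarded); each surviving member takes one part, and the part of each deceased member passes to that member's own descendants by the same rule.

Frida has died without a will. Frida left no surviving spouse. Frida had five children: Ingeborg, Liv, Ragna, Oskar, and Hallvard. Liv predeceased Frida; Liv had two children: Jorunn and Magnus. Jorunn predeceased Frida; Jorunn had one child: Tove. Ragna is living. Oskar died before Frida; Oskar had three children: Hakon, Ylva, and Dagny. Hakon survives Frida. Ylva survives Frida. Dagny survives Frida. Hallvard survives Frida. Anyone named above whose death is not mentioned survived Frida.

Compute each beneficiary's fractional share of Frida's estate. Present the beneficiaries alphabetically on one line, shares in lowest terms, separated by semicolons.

There is no surviving spouse, so the entire estate passes to Frida's descendants per stirpes.
The estate is divided into 5 equal shares of 1/5 among Ingeborg, Liv, Ragna, Oskar, Hallvard.
Ingeborg is living and takes 1/5.
Liv predeceased; the 1/5 allotted to Liv's branch passes to Liv's issue by representation.
The 1/5 is divided into 2 equal shares of 1/10 among Jorunn, Magnus.
Jorunn predeceased; the 1/10 allotted to Jorunn's branch passes to Jorunn's issue by representation.
Tove is the sole taker at this level and receives the full 1/10.
Magnus is living and takes 1/10.
Ragna is living and takes 1/5.
Oskar predeceased; the 1/5 allotted to Oskar's branch passes to Oskar's issue by representation.
The 1/5 is divided into 3 equal shares of 1/15 among Hakon, Ylva, Dagny.
Hakon is living and takes 1/15.
Ylva is living and takes 1/15.
Dagny is living and takes 1/15.
Hallvard is living and takes 1/5.

Dagny 1/15; Hakon 1/15; Hallvard 1/5; Ingeborg 1/5; Magnus 1/10; Ragna 1/5; Tove 1/10; Ylva 1/15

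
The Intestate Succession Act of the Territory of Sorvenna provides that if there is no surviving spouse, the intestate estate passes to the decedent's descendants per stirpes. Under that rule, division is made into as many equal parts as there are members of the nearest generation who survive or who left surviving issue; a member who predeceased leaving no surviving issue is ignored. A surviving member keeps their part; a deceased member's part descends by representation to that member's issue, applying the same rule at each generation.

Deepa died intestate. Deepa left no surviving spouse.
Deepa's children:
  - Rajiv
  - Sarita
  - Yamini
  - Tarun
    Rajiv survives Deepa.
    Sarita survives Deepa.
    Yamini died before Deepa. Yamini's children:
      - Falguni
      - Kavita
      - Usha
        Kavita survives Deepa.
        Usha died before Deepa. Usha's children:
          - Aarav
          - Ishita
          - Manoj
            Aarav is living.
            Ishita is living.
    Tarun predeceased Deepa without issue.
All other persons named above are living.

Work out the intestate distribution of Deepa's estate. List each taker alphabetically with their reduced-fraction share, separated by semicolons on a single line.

There is no surviving spouse, so the entire estate passes to Deepa's descendants per stirpes.
Tarun left no surviving issue, so that branch lapses and is disregarded.
The estate is divided into 3 equal shares of 1/3 among Rajiv, Sarita, Yamini.
Rajiv is living and takes 1/3.
Sarita is living and takes 1/3.
Yamini predeceased; the 1/3 allotted to Yamini's branch passes to Yamini's issue by representation.
The 1/3 is divided into 3 equal shares of 1/9 among Falguni, Kavita, Usha.
Falguni is living and takes 1/9.
Kavita is living and takes 1/9.
Usha predeceased; the 1/9 allotted to Usha's branch passes to Usha's issue by representation.
The 1/9 is divided into 3 equal shares of 1/27 among Aarav, Ishita, Manoj.
Aarav is living and takes 1/27.
Ishita is living and takes 1/27.
Manoj is living and takes 1/27.

Aarav 1/27; Falguni 1/9; Ishita 1/27; Kavita 1/9; Manoj 1/27; Rajiv 1/3; Sarita 1/3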